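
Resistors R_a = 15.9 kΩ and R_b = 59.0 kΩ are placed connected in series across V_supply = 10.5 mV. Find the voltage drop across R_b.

Total series resistance ΣR = 15.9 + 59.0 = 74.90 kΩ.
V = V_supply · R/ΣR = 10.5 × 0.7877 = 8.271 mV.

V ≈ 8.27 mV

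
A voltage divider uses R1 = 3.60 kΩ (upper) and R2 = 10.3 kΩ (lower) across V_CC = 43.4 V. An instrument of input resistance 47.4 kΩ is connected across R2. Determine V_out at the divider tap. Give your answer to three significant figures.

V_out ≈ 30.4 V

First combine the lower leg with the load: R2 ‖ R_L = 8.461 kΩ.
Then V_out = V_CC · R2'/(R1 + R2') = 43.4 × 8.461/12.06 = 30.45 V.
(Unloaded it would be 32.2 V; the load pulls it down.)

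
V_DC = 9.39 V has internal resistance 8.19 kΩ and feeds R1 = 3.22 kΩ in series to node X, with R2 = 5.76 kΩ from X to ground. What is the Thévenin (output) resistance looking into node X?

R_th ≈ 3.83 kΩ

R1' = 8.19 + 3.22 = 11.41 kΩ (source resistance + R1).
With V_DC suppressed (replaced by a short), R_th = R1' ‖ R2 = (11.41 × 5.76)/(11.41 + 5.76) = 3.828 kΩ.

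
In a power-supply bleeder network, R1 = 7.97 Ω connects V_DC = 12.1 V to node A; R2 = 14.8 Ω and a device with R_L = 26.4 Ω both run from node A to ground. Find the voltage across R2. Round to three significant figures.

The load sits in parallel with R2, giving an effective lower resistance R2' = R2·R_L/(R2+R_L) = 9.483 Ω.
Now apply the divider: V_out = 12.1 × 0.5434 = 6.575 V.

V_out ≈ 6.57 V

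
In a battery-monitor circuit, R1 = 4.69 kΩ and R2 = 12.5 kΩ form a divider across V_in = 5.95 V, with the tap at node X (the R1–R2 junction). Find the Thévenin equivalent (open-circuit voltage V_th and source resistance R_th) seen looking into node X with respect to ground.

V_th is the unloaded tap voltage: V_in · R2/(R1+R2) = 5.95 × 0.7272 = 4.327 V.
With V_in suppressed (replaced by a short), R_th = R1 ‖ R2 = (4.690 × 12.5)/(4.690 + 12.5) = 3.410 kΩ.

V_th ≈ 4.33 V, R_th ≈ 3.41 kΩ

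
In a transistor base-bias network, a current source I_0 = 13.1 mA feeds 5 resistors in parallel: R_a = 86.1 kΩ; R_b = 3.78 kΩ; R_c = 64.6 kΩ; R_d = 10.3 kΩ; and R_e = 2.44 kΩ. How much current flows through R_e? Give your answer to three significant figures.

Conductances: ΣG = 1/86.1 + 1/3.78 + 1/64.6 + 1/10.3 + 1/2.44 = 0.7986 (1/kΩ).
R_e takes the fraction G_k/ΣG = 0.4098/0.7986 = 0.5132, so I = 13.1 × 0.5132 = 6.723 mA.

I ≈ 6.72 mA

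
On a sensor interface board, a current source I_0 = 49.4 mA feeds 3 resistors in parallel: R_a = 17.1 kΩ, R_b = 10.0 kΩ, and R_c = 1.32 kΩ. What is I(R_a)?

I ≈ 3.15 mA

Total conductance ΣG = 1/17.1 + 1/10.0 + 1/1.32 = 0.9161 (units of 1/kΩ).
Current divider: I(R_a) = I_0 · G_k/ΣG = 49.4 × (0.05848/0.9161) = 49.4 × 0.06384 = 3.154 mA.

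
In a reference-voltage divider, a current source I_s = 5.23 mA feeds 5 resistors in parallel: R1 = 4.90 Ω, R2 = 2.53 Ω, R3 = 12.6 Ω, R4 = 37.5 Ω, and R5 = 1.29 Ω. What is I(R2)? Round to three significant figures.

ΣG = 1/4.90 + 1/2.53 + 1/12.6 + 1/37.5 + 1/1.29 = 1.481.
By the current-divider rule, I = I_s · G_k/ΣG = 5.23 × 0.2670 = 1.396 mA.

I ≈ 1.40 mA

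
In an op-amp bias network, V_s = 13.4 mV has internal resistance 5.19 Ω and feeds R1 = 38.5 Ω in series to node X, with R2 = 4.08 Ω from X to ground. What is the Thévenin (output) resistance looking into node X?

R1' = 5.19 + 38.5 = 43.69 Ω (source resistance + R1).
With V_s suppressed (replaced by a short), R_th = R1' ‖ R2 = (43.69 × 4.08)/(43.69 + 4.08) = 3.732 Ω.

R_th ≈ 3.73 Ω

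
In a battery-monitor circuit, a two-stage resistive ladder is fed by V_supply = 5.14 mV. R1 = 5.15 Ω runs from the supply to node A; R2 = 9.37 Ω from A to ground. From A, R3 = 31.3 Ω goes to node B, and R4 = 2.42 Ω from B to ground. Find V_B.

The second stage (R3 + R4 = 33.72 Ω) loads node A in parallel with R2.
R2 ‖ (R3+R4) = 7.332 Ω.
V_A = 5.14 × 7.332/(5.15 + 7.332) = 3.019 mV.
V_B = V_A × 0.07177 = 0.2167 mV.

V_B ≈ 0.217 mV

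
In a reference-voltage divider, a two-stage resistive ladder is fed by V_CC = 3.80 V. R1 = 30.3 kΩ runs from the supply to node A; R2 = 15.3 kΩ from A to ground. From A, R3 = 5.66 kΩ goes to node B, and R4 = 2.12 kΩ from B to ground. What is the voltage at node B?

Node A sees R2 in parallel with the series input of stage 2, R3 + R4 = 7.780 kΩ.
R2 ‖ (R3+R4) = 5.157 kΩ.
V_A = 3.80 × 5.157/(30.3 + 5.157) = 0.5527 V.
V_B = V_A × 0.2725 = 0.1506 V.

V_B ≈ 0.151 V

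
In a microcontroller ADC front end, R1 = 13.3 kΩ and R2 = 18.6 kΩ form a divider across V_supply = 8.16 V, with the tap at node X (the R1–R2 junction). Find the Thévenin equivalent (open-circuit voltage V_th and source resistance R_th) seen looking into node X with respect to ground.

V_th ≈ 4.76 V, R_th ≈ 7.75 kΩ

Open-circuit (no load on X): V_th = V_supply · R2/(R1 + R2) = 8.16 × 18.6/(13.30 + 18.6) = 4.758 V.
Looking into X with the source shorted: R_th = R1·R2/(R1+R2) = 13.30 × 18.6/31.90 = 7.755 kΩ.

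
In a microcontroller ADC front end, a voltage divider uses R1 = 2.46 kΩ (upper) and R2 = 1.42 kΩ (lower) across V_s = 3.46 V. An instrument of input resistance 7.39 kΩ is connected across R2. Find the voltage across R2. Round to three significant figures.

V_out ≈ 1.13 V

R2 ‖ R_L = (1.42 × 7.39)/(1.42 + 7.39) = 1.191 kΩ.
Then V_out = V_s · R2'/(R1 + R2') = 3.46 × 1.191/3.651 = 1.129 V.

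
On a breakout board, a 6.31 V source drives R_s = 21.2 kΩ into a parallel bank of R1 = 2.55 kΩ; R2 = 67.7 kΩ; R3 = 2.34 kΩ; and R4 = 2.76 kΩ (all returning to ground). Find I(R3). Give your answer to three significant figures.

Combine the parallel branches: R_p = (1/2.55 + 1/67.7 + 1/2.34 + 1/2.76)⁻¹ = 0.8357 kΩ.
V_A = 6.31 × 0.8357/22.04 = 0.2393 V.
I(R3) = V_A / R3 = 0.2393/2.34 = 0.1023 mA.

I ≈ 0.102 mA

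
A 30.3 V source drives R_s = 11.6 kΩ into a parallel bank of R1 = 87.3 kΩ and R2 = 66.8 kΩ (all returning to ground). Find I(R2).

I ≈ 0.347 mA

Parallel bank: R_p = 1/(1/87.3 + 1/66.8) = 37.84 kΩ.
V_A = 30.3 × 37.84/49.44 = 23.19 V.
I(R2) = V_A / R2 = 23.19/66.8 = 0.3472 mA.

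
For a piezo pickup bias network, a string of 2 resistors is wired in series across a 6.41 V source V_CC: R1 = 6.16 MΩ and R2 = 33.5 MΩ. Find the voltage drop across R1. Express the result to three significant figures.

ΣR = 6.16 + 33.5 = 39.66 MΩ.
By the voltage-divider rule, V = 6.41 × 6.160/39.66 = 0.9956 V.

V ≈ 0.996 V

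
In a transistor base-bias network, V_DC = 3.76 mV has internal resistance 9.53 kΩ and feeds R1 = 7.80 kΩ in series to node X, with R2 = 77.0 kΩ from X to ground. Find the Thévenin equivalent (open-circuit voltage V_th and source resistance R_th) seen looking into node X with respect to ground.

V_th ≈ 3.07 mV, R_th ≈ 14.1 kΩ

R1' = 9.53 + 7.80 = 17.33 kΩ (source resistance + R1).
Open-circuit (no load on X): V_th = V_DC · R2/(R1' + R2) = 3.76 × 77.0/(17.33 + 77.0) = 3.069 mV.
Zeroing V_DC shorts the top of R1' to ground, so R_th = R1' ‖ R2 = 14.15 kΩ.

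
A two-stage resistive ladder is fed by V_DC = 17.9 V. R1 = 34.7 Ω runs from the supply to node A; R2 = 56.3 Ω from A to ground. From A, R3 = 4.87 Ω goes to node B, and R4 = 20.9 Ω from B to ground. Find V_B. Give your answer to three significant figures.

V_B ≈ 4.90 V

Node A sees R2 in parallel with the series input of stage 2, R3 + R4 = 25.77 Ω.
Effective lower resistance at A: R2 ‖ 25.77 = 17.68 Ω.
So V_A = 17.9 × 0.3375 = 6.041 V.
Then the unloaded second divider: V_B = V_A × R4/(R3+R4) = 6.041 × 0.8110 = 4.900 V.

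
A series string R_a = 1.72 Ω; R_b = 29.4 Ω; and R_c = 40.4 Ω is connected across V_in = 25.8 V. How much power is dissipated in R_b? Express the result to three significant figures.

ΣR = 71.52 Ω → I = 25.8/71.52 = 0.3607 A.
P(R_b) = I²·R_b = (0.3607)² × 29.4 = 3.826 W.

P ≈ 3.83 W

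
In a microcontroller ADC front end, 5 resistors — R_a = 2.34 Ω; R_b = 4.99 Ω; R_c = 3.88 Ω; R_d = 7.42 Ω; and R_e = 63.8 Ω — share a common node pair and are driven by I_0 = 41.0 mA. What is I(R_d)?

I ≈ 5.33 mA

Conductances: ΣG = 1/2.34 + 1/4.99 + 1/3.88 + 1/7.42 + 1/63.8 = 1.036 (1/Ω).
R_d takes the fraction G_k/ΣG = 0.1348/1.036 = 0.1301, so I = 41.0 × 0.1301 = 5.334 mA.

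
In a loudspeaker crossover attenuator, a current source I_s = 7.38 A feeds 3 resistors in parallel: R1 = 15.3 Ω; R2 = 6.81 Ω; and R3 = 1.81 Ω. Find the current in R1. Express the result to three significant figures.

I ≈ 0.631 A

ΣG = 1/15.3 + 1/6.81 + 1/1.81 = 0.7647.
Current divider: I(R1) = I_s · G_k/ΣG = 7.38 × (0.06536/0.7647) = 7.38 × 0.08547 = 0.6308 A.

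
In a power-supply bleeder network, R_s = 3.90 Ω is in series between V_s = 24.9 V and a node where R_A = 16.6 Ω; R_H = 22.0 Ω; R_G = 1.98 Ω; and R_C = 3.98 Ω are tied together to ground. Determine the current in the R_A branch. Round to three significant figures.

I ≈ 0.344 A

Parallel bank: R_p = 1/(1/16.6 + 1/22.0 + 1/1.98 + 1/3.98) = 1.160 Ω.
V_A by voltage divider: V_A = 24.9 × 1.160/(3.90 + 1.160) = 5.709 V.
I(R_A) = V_A / R_A = 5.709/16.6 = 0.3439 A.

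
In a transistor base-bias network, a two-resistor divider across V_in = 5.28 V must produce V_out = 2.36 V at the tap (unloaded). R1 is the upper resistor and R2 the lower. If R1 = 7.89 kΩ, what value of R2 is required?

V_out/V_in = R2/(R1+R2) = 0.4470.
R2 = R1 · 0.4470/(1 − 0.4470) = 6.377 kΩ.

R2 ≈ 6.38 kΩ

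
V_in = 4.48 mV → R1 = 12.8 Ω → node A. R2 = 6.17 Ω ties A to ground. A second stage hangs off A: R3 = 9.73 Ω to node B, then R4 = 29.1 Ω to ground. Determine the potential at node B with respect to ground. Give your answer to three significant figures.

Looking into the second stage from A: R3 + R4 = 38.83 Ω appears in parallel with R2.
Effective lower resistance at A: R2 ‖ 38.83 = 5.324 Ω.
V_A = 4.48 × 5.324/(12.8 + 5.324) = 1.316 mV.
Stage 2 is unloaded, so V_B = V_A · R4/(R3+R4) = 1.316 × 29.1/38.83 = 0.9863 mV.

V_B ≈ 0.986 mV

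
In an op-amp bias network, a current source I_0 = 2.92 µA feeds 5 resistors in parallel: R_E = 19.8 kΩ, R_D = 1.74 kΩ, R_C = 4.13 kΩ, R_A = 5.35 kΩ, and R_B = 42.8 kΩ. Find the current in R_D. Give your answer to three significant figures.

Conductances: ΣG = 1/19.8 + 1/1.74 + 1/4.13 + 1/5.35 + 1/42.8 = 1.078 (1/kΩ).
Current divider: I(R_D) = I_0 · G_k/ΣG = 2.92 × (0.5747/1.078) = 2.92 × 0.5333 = 1.557 µA.

I ≈ 1.56 µA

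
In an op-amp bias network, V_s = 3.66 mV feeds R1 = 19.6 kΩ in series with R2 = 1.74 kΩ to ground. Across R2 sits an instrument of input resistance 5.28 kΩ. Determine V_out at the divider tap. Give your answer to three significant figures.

R2 ‖ R_L = (1.74 × 5.28)/(1.74 + 5.28) = 1.309 kΩ.
Now apply the divider: V_out = 3.66 × 0.06259 = 0.2291 mV.
(Unloaded it would be 0.298 mV; the load pulls it down.)

V_out ≈ 0.229 mV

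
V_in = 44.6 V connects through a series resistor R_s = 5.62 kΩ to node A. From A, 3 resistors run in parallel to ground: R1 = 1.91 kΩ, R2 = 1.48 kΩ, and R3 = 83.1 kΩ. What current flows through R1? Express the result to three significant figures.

I ≈ 2.99 mA

Combine the parallel branches: R_p = (1/1.91 + 1/1.48 + 1/83.1)⁻¹ = 0.8256 kΩ.
V_A = 44.6 × 0.8256/6.446 = 5.713 V.
I(R1) = V_A / R1 = 5.713/1.91 = 2.991 mA.
(Equivalently: I_total = 6.919 mA, then current-divider fraction G_k/ΣG = 0.4322.)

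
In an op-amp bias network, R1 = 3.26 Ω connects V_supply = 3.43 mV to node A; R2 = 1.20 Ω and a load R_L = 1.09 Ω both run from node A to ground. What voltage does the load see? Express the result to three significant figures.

First combine the lower leg with the load: R2 ‖ R_L = 0.5712 Ω.
Voltage divider with the loaded lower leg: V_out = 3.43 × 0.5712/(3.26 + 0.5712) = 3.43 × 0.1491 = 0.5114 mV.

V_out ≈ 0.511 mV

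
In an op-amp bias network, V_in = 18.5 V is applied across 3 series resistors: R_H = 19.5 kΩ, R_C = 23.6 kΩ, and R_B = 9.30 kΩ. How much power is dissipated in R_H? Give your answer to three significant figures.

ΣR = 52.40 kΩ → I = 18.5/52.40 = 0.3531 mA.
V(R_H) = I·R = 6.885 V; P = V·I = 6.885 × 0.3531 = 2.431 mW.

P ≈ 2.43 mW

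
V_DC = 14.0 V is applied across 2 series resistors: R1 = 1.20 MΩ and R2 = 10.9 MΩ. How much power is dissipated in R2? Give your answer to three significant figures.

The common current is I = 14.0/12.10 = 1.157 µA.
P = I²R = 1.339 × 10.9 = 14.59 µW.

P ≈ 14.6 µW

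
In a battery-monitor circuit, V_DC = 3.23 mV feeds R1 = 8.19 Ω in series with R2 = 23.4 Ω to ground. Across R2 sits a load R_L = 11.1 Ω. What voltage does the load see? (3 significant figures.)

First combine the lower leg with the load: R2 ‖ R_L = 7.529 Ω.
Then V_out = V_DC · R2'/(R1 + R2') = 3.23 × 7.529/15.72 = 1.547 mV.

V_out ≈ 1.55 mV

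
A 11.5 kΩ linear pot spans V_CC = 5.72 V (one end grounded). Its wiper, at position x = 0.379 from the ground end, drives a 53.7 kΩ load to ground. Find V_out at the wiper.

The pot divides into 7.141 kΩ above the wiper and 4.359 kΩ below.
Lower segment in parallel with the load: 4.359 ‖ 53.7 = 4.031 kΩ.
Then V_out = V_CC · 4.031/(7.141 + 4.031) = 2.064 V.

V_out ≈ 2.06 V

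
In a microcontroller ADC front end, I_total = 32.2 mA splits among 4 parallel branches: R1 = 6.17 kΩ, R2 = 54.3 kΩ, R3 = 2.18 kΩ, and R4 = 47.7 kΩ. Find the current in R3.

Total conductance ΣG = 1/6.17 + 1/54.3 + 1/2.18 + 1/47.7 = 0.6602 (units of 1/kΩ).
By the current-divider rule, I = I_total · G_k/ΣG = 32.2 × 0.6948 = 22.37 mA.

I ≈ 22.4 mA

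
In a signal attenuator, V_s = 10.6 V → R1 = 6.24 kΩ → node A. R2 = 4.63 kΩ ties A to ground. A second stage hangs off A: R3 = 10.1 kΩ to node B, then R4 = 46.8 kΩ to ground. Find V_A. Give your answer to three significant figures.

Looking into the second stage from A: R3 + R4 = 56.90 kΩ appears in parallel with R2.
Effective lower resistance at A: R2 ‖ 56.90 = 4.282 kΩ.
So V_A = 10.6 × 0.4069 = 4.314 V.

V_A ≈ 4.31 V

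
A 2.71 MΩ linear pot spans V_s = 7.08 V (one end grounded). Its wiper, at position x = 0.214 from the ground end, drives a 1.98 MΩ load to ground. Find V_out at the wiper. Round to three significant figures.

V_out ≈ 1.23 V

Split the track: R_lower = x·R_p = 0.5799 MΩ, R_upper = (1−x)·R_p = 2.130 MΩ.
R_L loads the lower segment: effective lower R = 0.4486 MΩ.
Then V_out = V_s · 0.4486/(2.130 + 0.4486) = 1.232 V.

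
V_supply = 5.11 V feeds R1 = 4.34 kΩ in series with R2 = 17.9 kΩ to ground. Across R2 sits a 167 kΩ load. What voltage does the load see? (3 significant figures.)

R2 ‖ R_L = (17.9 × 167)/(17.9 + 167) = 16.17 kΩ.
Then V_out = V_supply · R2'/(R1 + R2') = 5.11 × 16.17/20.51 = 4.029 V.

V_out ≈ 4.03 V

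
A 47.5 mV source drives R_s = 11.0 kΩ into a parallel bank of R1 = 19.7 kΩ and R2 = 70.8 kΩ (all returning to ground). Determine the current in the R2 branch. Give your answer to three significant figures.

I ≈ 0.391 µA

Parallel bank: R_p = 1/(1/19.7 + 1/70.8) = 15.41 kΩ.
Node voltage V_A = V_s · R_p/(R_s + R_p) = 47.5 × 0.5835 = 27.72 mV.
I(R2) = V_A / R2 = 27.72/70.8 = 0.3915 µA.
(Equivalently: I_total = 1.798 µA, then current-divider fraction G_k/ΣG = 0.2177.)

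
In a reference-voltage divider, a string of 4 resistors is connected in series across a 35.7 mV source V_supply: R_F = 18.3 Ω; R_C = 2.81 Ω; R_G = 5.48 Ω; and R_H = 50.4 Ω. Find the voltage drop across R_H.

V ≈ 23.4 mV

Total series resistance ΣR = 18.3 + 2.81 + 5.48 + 50.4 = 76.99 Ω.
Voltage divider: V = V_supply · (50.40 / 76.99) = 35.7 × 0.6546 = 23.37 mV.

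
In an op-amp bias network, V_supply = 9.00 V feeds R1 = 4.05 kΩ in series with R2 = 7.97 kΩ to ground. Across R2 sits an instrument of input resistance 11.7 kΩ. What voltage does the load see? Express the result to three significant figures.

V_out ≈ 4.85 V

The load sits in parallel with R2, giving an effective lower resistance R2' = R2·R_L/(R2+R_L) = 4.741 kΩ.
Voltage divider with the loaded lower leg: V_out = 9.00 × 4.741/(4.05 + 4.741) = 9.00 × 0.5393 = 4.854 V.
(Unloaded it would be 5.97 V; the load pulls it down.)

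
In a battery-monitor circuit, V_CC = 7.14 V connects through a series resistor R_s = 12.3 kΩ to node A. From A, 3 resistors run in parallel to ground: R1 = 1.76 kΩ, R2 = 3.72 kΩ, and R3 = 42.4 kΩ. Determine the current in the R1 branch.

I ≈ 0.350 mA

Equivalent of the parallel group: R_p = 1.162 kΩ.
V_A = 7.14 × 1.162/13.46 = 0.6163 V.
Branch current I = V_A/R1 = 0.6163/1.76 = 0.3502 mA.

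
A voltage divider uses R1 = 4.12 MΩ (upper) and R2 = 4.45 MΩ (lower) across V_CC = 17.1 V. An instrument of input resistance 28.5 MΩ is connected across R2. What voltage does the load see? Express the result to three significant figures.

V_out ≈ 8.26 V

R2 ‖ R_L = (4.45 × 28.5)/(4.45 + 28.5) = 3.849 MΩ.
Then V_out = V_CC · R2'/(R1 + R2') = 17.1 × 3.849/7.969 = 8.259 V.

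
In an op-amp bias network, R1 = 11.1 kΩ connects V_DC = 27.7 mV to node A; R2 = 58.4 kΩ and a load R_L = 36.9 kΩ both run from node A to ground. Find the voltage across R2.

V_out ≈ 18.6 mV

R2 ‖ R_L = (58.4 × 36.9)/(58.4 + 36.9) = 22.61 kΩ.
Voltage divider with the loaded lower leg: V_out = 27.7 × 22.61/(11.1 + 22.61) = 27.7 × 0.6707 = 18.58 mV.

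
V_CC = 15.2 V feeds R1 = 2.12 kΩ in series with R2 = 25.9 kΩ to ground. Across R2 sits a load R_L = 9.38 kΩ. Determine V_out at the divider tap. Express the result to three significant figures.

First combine the lower leg with the load: R2 ‖ R_L = 6.886 kΩ.
Voltage divider with the loaded lower leg: V_out = 15.2 × 6.886/(2.12 + 6.886) = 15.2 × 0.7646 = 11.62 V.
(Unloaded it would be 14.0 V; the load pulls it down.)

V_out ≈ 11.6 V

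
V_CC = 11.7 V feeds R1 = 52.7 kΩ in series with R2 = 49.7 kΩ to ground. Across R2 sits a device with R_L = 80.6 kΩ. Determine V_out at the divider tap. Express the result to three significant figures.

First combine the lower leg with the load: R2 ‖ R_L = 30.74 kΩ.
Then V_out = V_CC · R2'/(R1 + R2') = 11.7 × 30.74/83.44 = 4.311 V.

V_out ≈ 4.31 V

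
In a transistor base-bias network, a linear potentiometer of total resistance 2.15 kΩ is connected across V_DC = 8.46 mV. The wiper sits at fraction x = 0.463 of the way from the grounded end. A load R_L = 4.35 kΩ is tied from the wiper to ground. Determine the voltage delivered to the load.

The pot divides into 1.155 kΩ above the wiper and 0.9955 kΩ below.
(x·R_p) ‖ R_L = 0.8101 kΩ.
V_out = 8.46 × 0.8101/(1.155 + 0.8101) = 3.488 mV.
(Unloaded: V_out = x·V_DC = 3.92 mV.)

V_out ≈ 3.49 mV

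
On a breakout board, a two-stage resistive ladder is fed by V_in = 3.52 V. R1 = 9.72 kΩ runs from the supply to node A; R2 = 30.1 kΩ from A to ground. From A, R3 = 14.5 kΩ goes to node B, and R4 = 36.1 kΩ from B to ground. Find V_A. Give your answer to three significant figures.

V_A ≈ 2.32 V

The second stage (R3 + R4 = 50.60 kΩ) loads node A in parallel with R2.
Effective lower resistance at A: R2 ‖ 50.60 = 18.87 kΩ.
V_A = 3.52 × 18.87/(9.72 + 18.87) = 2.323 V.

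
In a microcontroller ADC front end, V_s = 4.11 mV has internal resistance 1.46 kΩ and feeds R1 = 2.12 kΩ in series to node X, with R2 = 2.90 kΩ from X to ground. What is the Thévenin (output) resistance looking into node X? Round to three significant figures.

R_th ≈ 1.60 kΩ

R1' = 1.46 + 2.12 = 3.580 kΩ (source resistance + R1).
Looking into X with the source shorted: R_th = R1'·R2/(R1'+R2) = 3.580 × 2.90/6.480 = 1.602 kΩ.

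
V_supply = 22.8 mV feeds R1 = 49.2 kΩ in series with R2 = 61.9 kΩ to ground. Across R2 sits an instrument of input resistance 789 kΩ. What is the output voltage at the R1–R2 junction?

R2 ‖ R_L = (61.9 × 789)/(61.9 + 789) = 57.40 kΩ.
Voltage divider with the loaded lower leg: V_out = 22.8 × 57.40/(49.2 + 57.40) = 22.8 × 0.5384 = 12.28 mV.

V_out ≈ 12.3 mV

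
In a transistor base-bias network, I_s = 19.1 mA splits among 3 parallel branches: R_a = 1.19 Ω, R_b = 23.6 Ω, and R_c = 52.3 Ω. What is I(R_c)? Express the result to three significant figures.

I ≈ 0.405 mA

ΣG = 1/1.19 + 1/23.6 + 1/52.3 = 0.9018.
Current divider: I(R_c) = I_s · G_k/ΣG = 19.1 × (0.01912/0.9018) = 19.1 × 0.02120 = 0.4050 mA.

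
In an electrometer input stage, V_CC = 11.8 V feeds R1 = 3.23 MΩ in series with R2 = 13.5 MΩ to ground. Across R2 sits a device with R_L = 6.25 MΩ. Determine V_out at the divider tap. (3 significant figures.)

V_out ≈ 6.72 V

The load sits in parallel with R2, giving an effective lower resistance R2' = R2·R_L/(R2+R_L) = 4.272 MΩ.
Then V_out = V_CC · R2'/(R1 + R2') = 11.8 × 4.272/7.502 = 6.720 V.
(Unloaded it would be 9.52 V; the load pulls it down.)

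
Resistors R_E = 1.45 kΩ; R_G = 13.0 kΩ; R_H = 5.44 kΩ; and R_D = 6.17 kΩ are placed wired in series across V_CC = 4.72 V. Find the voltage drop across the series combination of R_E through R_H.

Total series resistance ΣR = 1.45 + 13.0 + 5.44 + 6.17 = 26.06 kΩ.
R_{R_E..R_H} = 1.45 + 13.0 + 5.44 = 19.89 kΩ.
By the voltage-divider rule, V = 4.72 × 19.89/26.06 = 3.602 V.

V ≈ 3.60 V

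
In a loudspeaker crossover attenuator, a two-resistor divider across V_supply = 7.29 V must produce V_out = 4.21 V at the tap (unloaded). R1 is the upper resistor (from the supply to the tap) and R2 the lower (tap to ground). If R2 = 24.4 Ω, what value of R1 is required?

R1 ≈ 17.9 Ω

The divider ratio is R2/(R1+R2) = 4.21/7.29 = 0.5775.
R1 = R2·(1/k − 1) = 24.4 × 0.7316 = 17.85 Ω.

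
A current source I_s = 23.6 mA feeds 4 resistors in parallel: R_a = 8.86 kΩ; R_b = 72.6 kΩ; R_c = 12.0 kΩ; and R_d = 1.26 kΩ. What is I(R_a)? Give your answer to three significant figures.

I ≈ 2.65 mA

Total conductance ΣG = 1/8.86 + 1/72.6 + 1/12.0 + 1/1.26 = 1.004 (units of 1/kΩ).
By the current-divider rule, I = I_s · G_k/ΣG = 23.6 × 0.1125 = 2.654 mA.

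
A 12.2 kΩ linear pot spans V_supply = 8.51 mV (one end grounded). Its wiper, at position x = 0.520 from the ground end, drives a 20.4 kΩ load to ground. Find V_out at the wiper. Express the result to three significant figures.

V_out ≈ 3.85 mV

Lower segment x·R_p = 6.344 kΩ; upper segment (1−x)·R_p = 5.856 kΩ.
(x·R_p) ‖ R_L = 4.839 kΩ.
Then V_out = V_supply · 4.839/(5.856 + 4.839) = 3.850 mV.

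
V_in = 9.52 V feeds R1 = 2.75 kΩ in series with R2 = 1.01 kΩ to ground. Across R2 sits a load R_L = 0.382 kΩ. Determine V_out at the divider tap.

R2 ‖ R_L = (1.01 × 0.382)/(1.01 + 0.382) = 0.2772 kΩ.
Then V_out = V_in · R2'/(R1 + R2') = 9.52 × 0.2772/3.027 = 0.8717 V.
(Unloaded it would be 2.56 V; the load pulls it down.)

V_out ≈ 0.872 V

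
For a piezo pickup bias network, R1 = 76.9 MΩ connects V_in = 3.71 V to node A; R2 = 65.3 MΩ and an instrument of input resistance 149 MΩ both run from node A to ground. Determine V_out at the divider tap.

First combine the lower leg with the load: R2 ‖ R_L = 45.40 MΩ.
Now apply the divider: V_out = 3.71 × 0.3712 = 1.377 V.

V_out ≈ 1.38 V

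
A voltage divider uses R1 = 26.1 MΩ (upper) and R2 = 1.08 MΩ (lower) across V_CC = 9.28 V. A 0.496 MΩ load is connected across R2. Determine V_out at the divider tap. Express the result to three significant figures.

V_out ≈ 0.119 V

The load sits in parallel with R2, giving an effective lower resistance R2' = R2·R_L/(R2+R_L) = 0.3399 MΩ.
Now apply the divider: V_out = 9.28 × 0.01286 = 0.1193 V.
(Unloaded it would be 0.369 V; the load pulls it down.)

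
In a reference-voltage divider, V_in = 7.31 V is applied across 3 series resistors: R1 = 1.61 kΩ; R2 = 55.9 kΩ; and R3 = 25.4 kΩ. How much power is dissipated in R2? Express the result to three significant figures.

The common current is I = 7.31/82.91 = 0.08817 mA.
P = I²R = 0.007774 × 55.9 = 0.4345 mW.

P ≈ 0.435 mW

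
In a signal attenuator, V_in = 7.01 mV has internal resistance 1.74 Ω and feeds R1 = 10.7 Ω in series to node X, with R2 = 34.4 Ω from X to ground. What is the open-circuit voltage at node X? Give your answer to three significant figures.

R1' = 1.74 + 10.7 = 12.44 Ω (source resistance + R1).
With X open, the divider is unloaded: V_th = 7.01 × 34.4/46.84 = 5.148 mV.

V_th ≈ 5.15 mV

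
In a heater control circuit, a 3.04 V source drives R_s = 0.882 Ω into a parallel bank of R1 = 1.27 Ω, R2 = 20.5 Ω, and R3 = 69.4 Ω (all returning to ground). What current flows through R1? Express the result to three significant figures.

Parallel bank: R_p = 1/(1/1.27 + 1/20.5 + 1/69.4) = 1.176 Ω.
Node voltage V_A = V_DC · R_p/(R_s + R_p) = 3.04 × 0.5714 = 1.737 V.
I(R1) = V_A / R1 = 1.737/1.27 = 1.368 A.

I ≈ 1.37 A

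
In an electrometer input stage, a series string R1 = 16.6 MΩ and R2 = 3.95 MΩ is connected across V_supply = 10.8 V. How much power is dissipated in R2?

The common current is I = 10.8/20.55 = 0.5255 µA.
P = I²R = 0.2762 × 3.95 = 1.091 µW.

P ≈ 1.09 µW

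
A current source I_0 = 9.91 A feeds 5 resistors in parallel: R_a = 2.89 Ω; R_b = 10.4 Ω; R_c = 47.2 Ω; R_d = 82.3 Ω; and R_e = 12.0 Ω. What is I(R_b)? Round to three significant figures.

I ≈ 1.71 A

ΣG = 1/2.89 + 1/10.4 + 1/47.2 + 1/82.3 + 1/12.0 = 0.5588.
Current divider: I(R_b) = I_0 · G_k/ΣG = 9.91 × (0.09615/0.5588) = 9.91 × 0.1721 = 1.705 A.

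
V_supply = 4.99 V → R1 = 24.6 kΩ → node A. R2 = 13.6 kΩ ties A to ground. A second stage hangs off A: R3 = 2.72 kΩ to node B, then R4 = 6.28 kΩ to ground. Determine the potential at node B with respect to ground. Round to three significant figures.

V_B ≈ 0.628 V

Looking into the second stage from A: R3 + R4 = 9.000 kΩ appears in parallel with R2.
R2 ‖ (R3+R4) = 5.416 kΩ.
V_A = 4.99 × 5.416/(24.6 + 5.416) = 0.9004 V.
Then the unloaded second divider: V_B = V_A × R4/(R3+R4) = 0.9004 × 0.6978 = 0.6283 V.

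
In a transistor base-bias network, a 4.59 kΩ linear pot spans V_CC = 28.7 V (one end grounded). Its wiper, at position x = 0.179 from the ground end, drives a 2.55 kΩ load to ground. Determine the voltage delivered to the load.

Split the track: R_lower = x·R_p = 0.8216 kΩ, R_upper = (1−x)·R_p = 3.768 kΩ.
(x·R_p) ‖ R_L = 0.6214 kΩ.
V_out = 28.7 × 0.6214/(3.768 + 0.6214) = 4.063 V.

V_out ≈ 4.06 V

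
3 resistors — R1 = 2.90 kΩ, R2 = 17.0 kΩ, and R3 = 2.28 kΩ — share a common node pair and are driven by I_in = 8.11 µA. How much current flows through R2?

Total conductance ΣG = 1/2.90 + 1/17.0 + 1/2.28 = 0.8422 (units of 1/kΩ).
By the current-divider rule, I = I_in · G_k/ΣG = 8.11 × 0.06984 = 0.5664 µA.

I ≈ 0.566 µA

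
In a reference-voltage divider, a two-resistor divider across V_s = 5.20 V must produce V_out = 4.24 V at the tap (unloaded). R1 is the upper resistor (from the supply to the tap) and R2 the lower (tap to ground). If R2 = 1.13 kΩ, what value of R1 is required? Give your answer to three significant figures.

Required fraction k = V_out/V_s = 0.8154.
Rearranging, R1 = R2·(1−k)/k = 1.13 × 0.2264 = 0.2558 kΩ.

R1 ≈ 0.256 kΩ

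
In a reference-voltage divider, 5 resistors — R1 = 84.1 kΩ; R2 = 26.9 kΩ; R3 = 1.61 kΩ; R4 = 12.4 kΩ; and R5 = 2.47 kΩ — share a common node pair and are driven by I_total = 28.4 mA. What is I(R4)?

I ≈ 1.98 mA

Conductances: ΣG = 1/84.1 + 1/26.9 + 1/1.61 + 1/12.4 + 1/2.47 = 1.156 (1/kΩ).
By the current-divider rule, I = I_total · G_k/ΣG = 28.4 × 0.06978 = 1.982 mA.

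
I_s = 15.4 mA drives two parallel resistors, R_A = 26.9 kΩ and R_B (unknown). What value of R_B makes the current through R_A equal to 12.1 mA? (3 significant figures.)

R_B ≈ 98.6 kΩ

Two-branch current divider: I_A = I_s · R_B/(R_A + R_B).
With f = 0.7857, R_B = R_A · f/(1−f) = 26.9 × 3.667 = 98.63 kΩ.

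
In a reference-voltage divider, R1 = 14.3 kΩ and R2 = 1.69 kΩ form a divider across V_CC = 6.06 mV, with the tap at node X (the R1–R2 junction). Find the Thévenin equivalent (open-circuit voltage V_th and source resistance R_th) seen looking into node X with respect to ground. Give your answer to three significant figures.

V_th ≈ 0.640 mV, R_th ≈ 1.51 kΩ

With X open, the divider is unloaded: V_th = 6.06 × 1.69/15.99 = 0.6405 mV.
Looking into X with the source shorted: R_th = R1·R2/(R1+R2) = 14.30 × 1.69/15.99 = 1.511 kΩ.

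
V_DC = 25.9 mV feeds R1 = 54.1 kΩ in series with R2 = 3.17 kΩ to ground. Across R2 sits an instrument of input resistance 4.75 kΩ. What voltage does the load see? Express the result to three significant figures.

V_out ≈ 0.879 mV

First combine the lower leg with the load: R2 ‖ R_L = 1.901 kΩ.
Voltage divider with the loaded lower leg: V_out = 25.9 × 1.901/(54.1 + 1.901) = 25.9 × 0.03395 = 0.8793 mV.
(Unloaded it would be 1.43 mV; the load pulls it down.)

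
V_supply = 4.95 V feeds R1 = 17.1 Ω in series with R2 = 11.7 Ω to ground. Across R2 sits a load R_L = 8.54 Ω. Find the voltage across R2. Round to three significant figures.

V_out ≈ 1.11 V

R2 ‖ R_L = (11.7 × 8.54)/(11.7 + 8.54) = 4.937 Ω.
Voltage divider with the loaded lower leg: V_out = 4.95 × 4.937/(17.1 + 4.937) = 4.95 × 0.2240 = 1.109 V.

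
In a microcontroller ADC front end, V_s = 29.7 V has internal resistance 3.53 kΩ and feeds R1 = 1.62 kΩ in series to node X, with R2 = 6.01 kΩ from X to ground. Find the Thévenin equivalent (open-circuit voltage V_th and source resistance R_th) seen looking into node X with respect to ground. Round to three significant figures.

R1' = 3.53 + 1.62 = 5.150 kΩ (source resistance + R1).
Open-circuit (no load on X): V_th = V_s · R2/(R1' + R2) = 29.7 × 6.01/(5.150 + 6.01) = 15.99 V.
Zeroing V_s shorts the top of R1' to ground, so R_th = R1' ‖ R2 = 2.773 kΩ.

V_th ≈ 16.0 V, R_th ≈ 2.77 kΩ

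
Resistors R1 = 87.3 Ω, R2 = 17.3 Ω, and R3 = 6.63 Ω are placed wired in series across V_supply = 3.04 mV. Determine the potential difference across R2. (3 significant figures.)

V ≈ 0.473 mV

ΣR = 87.3 + 17.3 + 6.63 = 111.2 Ω.
By the voltage-divider rule, V = 3.04 × 17.30/111.2 = 0.4728 mV.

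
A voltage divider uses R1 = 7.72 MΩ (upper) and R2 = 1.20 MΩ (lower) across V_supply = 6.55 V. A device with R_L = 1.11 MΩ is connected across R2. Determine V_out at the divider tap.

V_out ≈ 0.455 V

First combine the lower leg with the load: R2 ‖ R_L = 0.5766 MΩ.
Voltage divider with the loaded lower leg: V_out = 6.55 × 0.5766/(7.72 + 0.5766) = 6.55 × 0.06950 = 0.4552 V.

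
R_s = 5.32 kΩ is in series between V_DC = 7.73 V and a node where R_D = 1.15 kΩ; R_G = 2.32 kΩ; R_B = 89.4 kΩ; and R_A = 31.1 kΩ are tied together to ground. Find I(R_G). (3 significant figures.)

Combine the parallel branches: R_p = (1/1.15 + 1/2.32 + 1/89.4 + 1/31.1)⁻¹ = 0.7441 kΩ.
Node voltage V_A = V_DC · R_p/(R_s + R_p) = 7.73 × 0.1227 = 0.9485 V.
I(R_G) = V_A / R_G = 0.9485/2.32 = 0.4088 mA.

I ≈ 0.409 mA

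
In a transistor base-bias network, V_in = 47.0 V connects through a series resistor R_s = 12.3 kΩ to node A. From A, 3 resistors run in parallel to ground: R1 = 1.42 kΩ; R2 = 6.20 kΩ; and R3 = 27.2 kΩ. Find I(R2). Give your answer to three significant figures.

Parallel bank: R_p = 1/(1/1.42 + 1/6.20 + 1/27.2) = 1.108 kΩ.
V_A = 47.0 × 1.108/13.41 = 3.885 V.
Branch current I = V_A/R2 = 3.885/6.20 = 0.6266 mA.

I ≈ 0.627 mA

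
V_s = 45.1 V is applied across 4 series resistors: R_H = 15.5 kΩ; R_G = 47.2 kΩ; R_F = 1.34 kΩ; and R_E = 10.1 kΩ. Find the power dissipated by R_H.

P ≈ 5.74 mW

Series current I = V_s/ΣR = 45.1/74.14 = 0.6083 mA.
P = I²R = 0.3700 × 15.5 = 5.736 mW.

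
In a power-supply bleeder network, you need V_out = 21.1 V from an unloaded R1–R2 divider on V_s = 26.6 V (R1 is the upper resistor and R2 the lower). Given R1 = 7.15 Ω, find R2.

R2 ≈ 27.4 Ω

V_out/V_s = R2/(R1+R2) = 0.7932.
So R2 = R1 · V_out/(V_s − V_out) = 7.15 × 21.1/(26.6 − 21.1) = 7.15 × 3.836 = 27.43 Ω.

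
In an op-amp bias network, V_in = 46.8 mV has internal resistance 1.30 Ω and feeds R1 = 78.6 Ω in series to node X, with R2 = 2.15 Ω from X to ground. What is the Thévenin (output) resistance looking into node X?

R_th ≈ 2.09 Ω

R1' = 1.30 + 78.6 = 79.90 Ω (source resistance + R1).
Looking into X with the source shorted: R_th = R1'·R2/(R1'+R2) = 79.90 × 2.15/82.05 = 2.094 Ω.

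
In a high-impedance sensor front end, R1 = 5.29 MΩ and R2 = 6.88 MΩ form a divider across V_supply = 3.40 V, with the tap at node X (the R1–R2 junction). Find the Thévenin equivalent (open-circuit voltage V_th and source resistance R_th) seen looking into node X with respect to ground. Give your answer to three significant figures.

V_th ≈ 1.92 V, R_th ≈ 2.99 MΩ

With X open, the divider is unloaded: V_th = 3.40 × 6.88/12.17 = 1.922 V.
With V_supply suppressed (replaced by a short), R_th = R1 ‖ R2 = (5.290 × 6.88)/(5.290 + 6.88) = 2.991 MΩ.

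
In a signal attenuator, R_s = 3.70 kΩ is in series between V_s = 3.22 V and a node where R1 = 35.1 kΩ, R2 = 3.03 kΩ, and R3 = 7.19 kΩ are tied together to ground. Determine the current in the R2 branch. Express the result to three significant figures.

I ≈ 0.374 mA

Combine the parallel branches: R_p = (1/35.1 + 1/3.03 + 1/7.19)⁻¹ = 2.010 kΩ.
V_A by voltage divider: V_A = 3.22 × 2.010/(3.70 + 2.010) = 1.133 V.
I(R2) = V_A / R2 = 1.133/3.03 = 0.3740 mA.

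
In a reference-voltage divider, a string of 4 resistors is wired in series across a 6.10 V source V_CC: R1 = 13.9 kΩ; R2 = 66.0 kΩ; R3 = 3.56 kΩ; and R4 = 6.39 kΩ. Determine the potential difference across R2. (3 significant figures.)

Series total: ΣR = 13.9 + 66.0 + 3.56 + 6.39 = 89.85 kΩ.
By the voltage-divider rule, V = 6.10 × 66.00/89.85 = 4.481 V.

V ≈ 4.48 V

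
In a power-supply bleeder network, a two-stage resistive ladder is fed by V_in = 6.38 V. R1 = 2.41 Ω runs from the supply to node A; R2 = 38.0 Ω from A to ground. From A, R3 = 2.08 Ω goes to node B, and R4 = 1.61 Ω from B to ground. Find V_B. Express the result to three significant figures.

The second stage (R3 + R4 = 3.690 Ω) loads node A in parallel with R2.
Effective lower resistance at A: R2 ‖ 3.690 = 3.363 Ω.
V_A = 6.38 × 3.363/(2.41 + 3.363) = 3.717 V.
Stage 2 is unloaded, so V_B = V_A · R4/(R3+R4) = 3.717 × 1.61/3.690 = 1.622 V.

V_B ≈ 1.62 V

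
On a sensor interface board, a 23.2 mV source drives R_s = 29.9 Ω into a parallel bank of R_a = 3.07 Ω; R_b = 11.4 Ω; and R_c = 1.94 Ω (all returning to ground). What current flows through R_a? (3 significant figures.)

Combine the parallel branches: R_p = (1/3.07 + 1/11.4 + 1/1.94)⁻¹ = 1.077 Ω.
V_A by voltage divider: V_A = 23.2 × 1.077/(29.9 + 1.077) = 0.8063 mV.
Branch current I = V_A/R_a = 0.8063/3.07 = 0.2626 mA.

I ≈ 0.263 mA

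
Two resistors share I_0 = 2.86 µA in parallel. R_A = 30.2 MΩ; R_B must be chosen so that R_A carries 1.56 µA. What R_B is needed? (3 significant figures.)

In a two-way split, I_A/I_0 = R_B/(R_A + R_B).
1.56/2.86 = R_B/(R_A + R_B) → R_B = R_A · (0.5455)/(1 − 0.5455) = 30.2 × 1.200 = 36.24 MΩ.

R_B ≈ 36.2 MΩ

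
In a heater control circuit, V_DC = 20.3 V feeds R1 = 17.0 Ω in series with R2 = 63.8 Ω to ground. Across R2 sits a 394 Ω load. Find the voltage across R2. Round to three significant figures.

V_out ≈ 15.5 V

R2 ‖ R_L = (63.8 × 394)/(63.8 + 394) = 54.91 Ω.
Voltage divider with the loaded lower leg: V_out = 20.3 × 54.91/(17.0 + 54.91) = 20.3 × 0.7636 = 15.50 V.
(Unloaded it would be 16.0 V; the load pulls it down.)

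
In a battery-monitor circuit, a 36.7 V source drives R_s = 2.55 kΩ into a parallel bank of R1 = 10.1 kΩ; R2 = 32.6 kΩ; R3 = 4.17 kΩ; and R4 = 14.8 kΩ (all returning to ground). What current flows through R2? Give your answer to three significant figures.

I ≈ 0.532 mA

Parallel bank: R_p = 1/(1/10.1 + 1/32.6 + 1/4.17 + 1/14.8) = 2.288 kΩ.
V_A = 36.7 × 2.288/4.838 = 17.36 V.
Branch current I = V_A/R2 = 17.36/32.6 = 0.5324 mA.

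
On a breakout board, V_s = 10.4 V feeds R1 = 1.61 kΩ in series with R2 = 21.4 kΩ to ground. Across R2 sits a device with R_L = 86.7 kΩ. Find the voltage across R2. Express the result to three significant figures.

The load sits in parallel with R2, giving an effective lower resistance R2' = R2·R_L/(R2+R_L) = 17.16 kΩ.
Voltage divider with the loaded lower leg: V_out = 10.4 × 17.16/(1.61 + 17.16) = 10.4 × 0.9142 = 9.508 V.
(Unloaded it would be 9.67 V; the load pulls it down.)

V_out ≈ 9.51 V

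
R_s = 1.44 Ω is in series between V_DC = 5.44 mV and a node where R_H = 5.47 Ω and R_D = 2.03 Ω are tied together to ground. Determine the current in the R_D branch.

I ≈ 1.36 mA

Equivalent of the parallel group: R_p = 1.481 Ω.
V_A by voltage divider: V_A = 5.44 × 1.481/(1.44 + 1.481) = 2.758 mV.
Branch current I = V_A/R_D = 2.758/2.03 = 1.359 mA.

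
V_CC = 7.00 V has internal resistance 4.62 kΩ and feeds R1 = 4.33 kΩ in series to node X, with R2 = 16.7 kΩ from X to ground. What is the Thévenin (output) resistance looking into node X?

R1' = 4.62 + 4.33 = 8.950 kΩ (source resistance + R1).
Looking into X with the source shorted: R_th = R1'·R2/(R1'+R2) = 8.950 × 16.7/25.65 = 5.827 kΩ.

R_th ≈ 5.83 kΩ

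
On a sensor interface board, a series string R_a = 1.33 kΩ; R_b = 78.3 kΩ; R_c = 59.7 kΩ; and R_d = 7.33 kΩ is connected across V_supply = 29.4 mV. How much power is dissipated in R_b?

Series current I = V_supply/ΣR = 29.4/146.7 = 0.2005 µA.
P = I²R = 0.04019 × 78.3 = 3.147 nW.

P ≈ 3.15 nW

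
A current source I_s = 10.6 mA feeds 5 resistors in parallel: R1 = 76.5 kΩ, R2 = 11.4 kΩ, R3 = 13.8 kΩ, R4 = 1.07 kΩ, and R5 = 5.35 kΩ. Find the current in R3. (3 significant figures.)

ΣG = 1/76.5 + 1/11.4 + 1/13.8 + 1/1.07 + 1/5.35 = 1.295.
Current divider: I(R3) = I_s · G_k/ΣG = 10.6 × (0.07246/1.295) = 10.6 × 0.05597 = 0.5933 mA.

I ≈ 0.593 mA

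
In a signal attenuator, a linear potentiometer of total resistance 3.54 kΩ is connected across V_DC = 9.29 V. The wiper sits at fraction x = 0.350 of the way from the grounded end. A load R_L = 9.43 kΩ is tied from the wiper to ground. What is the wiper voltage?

Split the track: R_lower = x·R_p = 1.239 kΩ, R_upper = (1−x)·R_p = 2.301 kΩ.
R_L loads the lower segment: effective lower R = 1.095 kΩ.
Then V_out = V_DC · 1.095/(2.301 + 1.095) = 2.996 V.

V_out ≈ 3.00 V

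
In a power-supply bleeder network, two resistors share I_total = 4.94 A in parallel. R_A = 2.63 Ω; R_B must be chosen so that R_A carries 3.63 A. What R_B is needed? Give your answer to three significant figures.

R_B ≈ 7.29 Ω

In a two-way split, I_A/I_total = R_B/(R_A + R_B).
3.63/4.94 = R_B/(R_A + R_B) → R_B = R_A · (0.7348)/(1 − 0.7348) = 2.63 × 2.771 = 7.288 Ω.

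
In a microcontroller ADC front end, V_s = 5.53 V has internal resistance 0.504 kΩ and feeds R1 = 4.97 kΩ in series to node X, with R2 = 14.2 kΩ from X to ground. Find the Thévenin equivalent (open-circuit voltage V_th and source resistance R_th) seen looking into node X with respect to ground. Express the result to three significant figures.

V_th ≈ 3.99 V, R_th ≈ 3.95 kΩ

R1' = 0.504 + 4.97 = 5.474 kΩ (source resistance + R1).
V_th is the unloaded tap voltage: V_s · R2/(R1'+R2) = 5.53 × 0.7218 = 3.991 V.
Looking into X with the source shorted: R_th = R1'·R2/(R1'+R2) = 5.474 × 14.2/19.67 = 3.951 kΩ.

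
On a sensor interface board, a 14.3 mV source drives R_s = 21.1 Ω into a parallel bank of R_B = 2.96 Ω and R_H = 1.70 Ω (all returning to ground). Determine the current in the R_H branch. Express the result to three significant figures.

Combine the parallel branches: R_p = (1/2.96 + 1/1.70)⁻¹ = 1.080 Ω.
Node voltage V_A = V_DC · R_p/(R_s + R_p) = 14.3 × 0.04869 = 0.6962 mV.
Branch current I = V_A/R_H = 0.6962/1.70 = 0.4095 mA.

I ≈ 0.410 mA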